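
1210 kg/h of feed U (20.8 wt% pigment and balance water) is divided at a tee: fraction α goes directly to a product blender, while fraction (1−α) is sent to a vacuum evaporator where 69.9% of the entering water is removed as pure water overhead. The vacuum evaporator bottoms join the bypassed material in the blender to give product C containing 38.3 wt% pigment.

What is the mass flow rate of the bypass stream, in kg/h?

211.3 kg/h

All 1210×0.208 = 251.68 kg/h of pigment reaches C, so C = 251.68/0.383 = 657.13 kg/h and vapour = 552.87 kg/h.
The evaporator receives (1−α)·1210 of feed at 0.792 water and removes 0.699 of that water:
0.699×0.792×(1−α)×1210 = 552.87
(1−α) = 552.87/669.87 = 0.8253;  α = 0.1747.
Bypass flow = 0.1747×1210 = 211.33 kg/h.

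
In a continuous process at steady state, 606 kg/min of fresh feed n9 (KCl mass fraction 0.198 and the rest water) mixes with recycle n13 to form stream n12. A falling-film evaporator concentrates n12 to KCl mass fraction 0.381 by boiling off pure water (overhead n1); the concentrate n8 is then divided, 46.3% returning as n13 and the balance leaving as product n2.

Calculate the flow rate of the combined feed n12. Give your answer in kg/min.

Overall KCl balance (none leaves overhead): KCl in fresh feed = KCl in product, i.e. 606×0.198 = (1−0.463)·n8·0.381.
n8 = 119.99/(0.381×0.537) = 586.46 kg/min.
Recycle n13 = 0.463×586.46 = 271.53 kg/min.
Combined feed n12 = 606 + 271.53 = 877.53 kg/min.

877.5 kg/min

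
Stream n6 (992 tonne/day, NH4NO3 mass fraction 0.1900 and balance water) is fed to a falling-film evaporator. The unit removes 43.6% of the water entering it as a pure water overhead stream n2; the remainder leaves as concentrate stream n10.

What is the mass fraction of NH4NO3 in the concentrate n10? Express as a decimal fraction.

NH4NO3 is not removed: 992×0.190 = 188.48 tonne/day of NH4NO3 enters n10.
water entering = 992×0.810 = 803.52 tonne/day; overhead removed = 0.436×803.52 = 350.33 tonne/day.
Concentrate = 992 − 350.33 = 641.67 tonne/day.
Mass fraction = 188.48/641.67 = 0.2937.

0.2937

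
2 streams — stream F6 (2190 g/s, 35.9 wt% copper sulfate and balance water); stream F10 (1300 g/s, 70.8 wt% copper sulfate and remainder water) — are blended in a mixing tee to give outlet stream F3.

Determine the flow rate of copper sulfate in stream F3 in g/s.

1707 g/s

copper sulfate out = copper sulfate in = 2190×0.359 + 1300×0.708 = 1706.6 g/s.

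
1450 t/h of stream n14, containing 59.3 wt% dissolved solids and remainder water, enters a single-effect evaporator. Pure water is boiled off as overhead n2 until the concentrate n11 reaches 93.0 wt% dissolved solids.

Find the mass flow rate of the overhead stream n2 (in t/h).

dissolved solids is conserved: 1450×0.593 = 859.85 t/h all reports to the concentrate.
Concentrate = 859.85/(target fraction) = 924.57 t/h.
Overhead = 1450 − 924.57 = 525.43 t/h.

525.4 t/h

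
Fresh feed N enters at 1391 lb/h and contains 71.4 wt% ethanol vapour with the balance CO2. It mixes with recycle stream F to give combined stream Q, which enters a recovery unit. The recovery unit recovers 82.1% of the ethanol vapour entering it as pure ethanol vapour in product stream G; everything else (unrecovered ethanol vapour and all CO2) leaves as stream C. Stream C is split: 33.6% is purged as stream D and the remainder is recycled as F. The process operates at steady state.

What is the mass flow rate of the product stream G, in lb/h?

ethanol vapour in Q: m_A = 1391×0.714 + (1−0.336)·(1−0.821)·m_A, so m_A = 993.17/0.8811 = 1127.1 lb/h.
Product G = 0.821×1127.1 = 925.38 lb/h.

925.4 lb/h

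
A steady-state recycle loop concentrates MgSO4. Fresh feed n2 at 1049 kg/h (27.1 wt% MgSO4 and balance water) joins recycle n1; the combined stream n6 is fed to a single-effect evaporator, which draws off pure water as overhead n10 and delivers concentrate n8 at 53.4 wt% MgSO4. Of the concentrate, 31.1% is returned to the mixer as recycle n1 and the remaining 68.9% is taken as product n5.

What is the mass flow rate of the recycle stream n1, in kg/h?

Overall MgSO4 balance (none leaves overhead): MgSO4 in fresh feed = MgSO4 in product, i.e. 1049×0.271 = (1−0.311)·n8·0.534.
n8 = 284.28/(0.534×0.689) = 772.65 kg/h.
Recycle n1 = 0.311×772.65 = 240.29 kg/h.

240.3 kg/h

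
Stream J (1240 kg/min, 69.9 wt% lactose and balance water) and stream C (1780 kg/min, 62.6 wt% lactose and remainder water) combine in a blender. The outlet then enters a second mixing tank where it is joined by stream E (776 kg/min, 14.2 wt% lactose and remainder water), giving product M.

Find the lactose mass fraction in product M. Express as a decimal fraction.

0.551

Overall, product flow = 3796 kg/min.
lactose in = 1240×0.699 + 1780×0.626 + 776×0.142 = 2091.2 kg/min.
lactose fraction in M = 0.551.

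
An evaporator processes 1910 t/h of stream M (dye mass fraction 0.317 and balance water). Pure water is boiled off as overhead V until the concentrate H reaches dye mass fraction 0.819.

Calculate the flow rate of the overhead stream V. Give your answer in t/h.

1171 t/h

dye is conserved: 1910×0.317 = 605.47 t/h all reports to the concentrate.
Concentrate = 605.47/(target fraction) = 739.28 t/h.
Overhead = 1910 − 739.28 = 1170.7 t/h.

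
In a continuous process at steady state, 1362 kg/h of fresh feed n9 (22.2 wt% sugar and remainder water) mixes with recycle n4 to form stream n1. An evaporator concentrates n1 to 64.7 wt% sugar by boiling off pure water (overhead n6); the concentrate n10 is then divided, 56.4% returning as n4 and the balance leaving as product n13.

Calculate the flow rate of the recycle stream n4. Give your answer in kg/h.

604.5 kg/h

Overall sugar balance (none leaves overhead): sugar in fresh feed = sugar in product, i.e. 1362×0.222 = (1−0.564)·n10·0.647.
n10 = 302.36/(0.647×0.436) = 1071.9 kg/h.
Recycle n4 = 0.564×1071.9 = 604.53 kg/h.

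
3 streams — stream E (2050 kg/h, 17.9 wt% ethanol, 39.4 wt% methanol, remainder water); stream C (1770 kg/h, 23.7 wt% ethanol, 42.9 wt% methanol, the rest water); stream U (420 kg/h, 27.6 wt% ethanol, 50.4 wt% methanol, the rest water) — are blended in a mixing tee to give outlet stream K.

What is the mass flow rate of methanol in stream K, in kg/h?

methanol out = methanol in = 2050×0.394 + 1770×0.429 + 420×0.504 = 1778.7 kg/h.

1779 kg/h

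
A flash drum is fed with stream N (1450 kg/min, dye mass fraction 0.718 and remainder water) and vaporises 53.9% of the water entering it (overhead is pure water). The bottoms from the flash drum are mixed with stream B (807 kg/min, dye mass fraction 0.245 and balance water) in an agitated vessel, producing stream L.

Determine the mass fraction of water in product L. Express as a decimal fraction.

Vapour removed = 0.539×0.282×1450 = 220.4 kg/min; concentrate = 1229.6 kg/min.
water reaching the mixer = 188.5 (from concentrate) + 807×0.755 = 797.79 kg/min.
Product flow = 1229.6 + 807 = 2036.6 kg/min; water fraction = 0.392.

0.392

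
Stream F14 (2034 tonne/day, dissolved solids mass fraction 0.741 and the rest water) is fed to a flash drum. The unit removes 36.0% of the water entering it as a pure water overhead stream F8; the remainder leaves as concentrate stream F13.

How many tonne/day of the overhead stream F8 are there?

189.7 tonne/day

water entering = 2034×0.259 = 526.81 tonne/day; overhead removed = 0.360×526.81 = 189.65 tonne/day.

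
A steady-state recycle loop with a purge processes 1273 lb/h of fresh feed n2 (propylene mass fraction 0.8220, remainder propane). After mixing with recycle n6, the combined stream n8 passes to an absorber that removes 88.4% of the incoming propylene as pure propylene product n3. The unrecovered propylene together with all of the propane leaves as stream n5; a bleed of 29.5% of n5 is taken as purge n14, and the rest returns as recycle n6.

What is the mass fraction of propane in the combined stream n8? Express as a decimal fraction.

propane enters only via n2 and leaves only via the purge: 1273×0.178 = 0.295×(propane in n5), and the absorber passes all propane, so propane in n8 = propane in n5 = 768.12 lb/h.
propylene in n8: m_A = 1273×0.822 + (1−0.295)·(1−0.884)·m_A, so m_A = 1046.4/0.9182 = 1139.6 lb/h.
n8 = 1139.6 + 768.12 = 1907.7 lb/h.
propane fraction in n8 = 768.12/1907.7 = 0.4026.

0.4026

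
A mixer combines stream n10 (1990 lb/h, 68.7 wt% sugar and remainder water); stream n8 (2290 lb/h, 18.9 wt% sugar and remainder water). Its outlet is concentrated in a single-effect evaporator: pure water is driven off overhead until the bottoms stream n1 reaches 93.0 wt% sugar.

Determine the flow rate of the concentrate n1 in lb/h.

1935 lb/h

sugar entering = 1990×0.687 + 2290×0.189 = 1799.9 lb/h.
All sugar reports to n1, so n1 = 1799.9/0.930 = 1935.4 lb/h.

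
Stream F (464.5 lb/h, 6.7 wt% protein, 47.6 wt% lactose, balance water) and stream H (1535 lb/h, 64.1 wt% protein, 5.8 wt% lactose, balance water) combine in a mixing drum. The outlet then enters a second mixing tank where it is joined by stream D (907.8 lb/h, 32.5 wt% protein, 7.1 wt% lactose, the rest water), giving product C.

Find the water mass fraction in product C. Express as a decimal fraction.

Overall, product flow = 2907.3 lb/h.
water in = 464.5×0.457 + 1535×0.301 + 907.8×0.604 = 1222.6 lb/h.
water fraction in C = 0.421.

0.421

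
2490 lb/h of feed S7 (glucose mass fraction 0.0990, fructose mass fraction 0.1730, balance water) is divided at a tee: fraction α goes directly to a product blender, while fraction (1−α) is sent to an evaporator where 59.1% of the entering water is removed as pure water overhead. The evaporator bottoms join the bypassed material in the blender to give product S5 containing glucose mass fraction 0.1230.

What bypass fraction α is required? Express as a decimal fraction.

All 2490×0.099 = 246.51 lb/h of glucose reaches S5, so S5 = 246.51/0.123 = 2004.1 lb/h and vapour = 485.85 lb/h.
The evaporator receives (1−α)·2490 of feed at 0.728 water and removes 0.591 of that water:
0.591×0.728×(1−α)×2490 = 485.85
(1−α) = 485.85/1071.3 = 0.4535;  α = 0.5465.

0.546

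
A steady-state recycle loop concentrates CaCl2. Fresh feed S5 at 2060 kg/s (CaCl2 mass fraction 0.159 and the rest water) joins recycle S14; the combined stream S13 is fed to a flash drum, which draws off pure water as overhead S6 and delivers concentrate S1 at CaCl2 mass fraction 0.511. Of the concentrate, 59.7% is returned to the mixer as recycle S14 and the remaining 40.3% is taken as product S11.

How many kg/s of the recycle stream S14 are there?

Overall CaCl2 balance (none leaves overhead): CaCl2 in fresh feed = CaCl2 in product, i.e. 2060×0.159 = (1−0.597)·S1·0.511.
S1 = 327.54/(0.511×0.403) = 1590.5 kg/s.
Recycle S14 = 0.597×1590.5 = 949.54 kg/s.

949.5 kg/s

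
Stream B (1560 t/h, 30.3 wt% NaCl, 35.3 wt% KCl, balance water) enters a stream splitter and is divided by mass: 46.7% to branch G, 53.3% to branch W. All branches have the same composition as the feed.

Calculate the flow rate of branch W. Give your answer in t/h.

831.5 t/h

Branch W flow = 0.533×1560 = 831.48 t/h.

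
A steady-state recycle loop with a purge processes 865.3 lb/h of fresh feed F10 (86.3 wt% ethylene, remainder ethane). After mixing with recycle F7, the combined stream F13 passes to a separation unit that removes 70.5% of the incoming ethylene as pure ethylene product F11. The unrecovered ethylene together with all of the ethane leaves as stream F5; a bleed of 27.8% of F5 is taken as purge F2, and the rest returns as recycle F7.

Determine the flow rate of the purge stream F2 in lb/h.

ethane enters only via F10 and leaves only via the purge: 865.3×0.137 = 0.278×(ethane in F5), and the separation unit passes all ethane, so ethane in F13 = ethane in F5 = 426.42 lb/h.
ethylene in F13: m_A = 865.3×0.863 + (1−0.278)·(1−0.705)·m_A, so m_A = 746.75/0.7870 = 948.85 lb/h.
F5 = (1−0.705)×948.85 + 426.42 = 706.34 lb/h.
Purge F2 = 0.278×706.34 = 196.36 lb/h.

196.4 lb/h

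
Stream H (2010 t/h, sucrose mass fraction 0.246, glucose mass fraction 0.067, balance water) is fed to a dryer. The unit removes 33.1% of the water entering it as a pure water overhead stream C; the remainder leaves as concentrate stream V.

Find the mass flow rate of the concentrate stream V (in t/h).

1553 t/h

water entering = 2010×0.687 = 1380.9 t/h; overhead removed = 0.331×1380.9 = 457.07 t/h.
Concentrate = 2010 − 457.07 = 1552.9 t/h.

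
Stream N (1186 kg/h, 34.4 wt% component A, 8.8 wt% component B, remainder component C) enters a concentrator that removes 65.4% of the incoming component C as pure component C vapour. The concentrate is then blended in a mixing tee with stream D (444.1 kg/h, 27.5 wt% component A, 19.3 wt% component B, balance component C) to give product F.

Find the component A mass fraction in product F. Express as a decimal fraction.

Vapour removed = 0.654×0.568×1186 = 440.57 kg/h; concentrate = 745.43 kg/h.
component A reaching the mixer = 407.98 (from concentrate) + 444.1×0.275 = 530.11 kg/h.
Product flow = 745.43 + 444.1 = 1189.5 kg/h; component A fraction = 0.446.

0.446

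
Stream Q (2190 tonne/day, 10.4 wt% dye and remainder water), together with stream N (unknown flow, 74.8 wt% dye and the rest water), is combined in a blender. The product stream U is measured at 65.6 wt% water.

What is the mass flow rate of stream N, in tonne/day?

1301 tonne/day

Let N be the unknown flow. Total out = 2190 + N.
water balance: 1962.2 + 0.252·N = 0.656·(2190 + N)
(0.252 − 0.656)·N = 0.656×2190 − 1962.2 = -525.6
N = -525.6 / -0.404 = 1301 tonne/day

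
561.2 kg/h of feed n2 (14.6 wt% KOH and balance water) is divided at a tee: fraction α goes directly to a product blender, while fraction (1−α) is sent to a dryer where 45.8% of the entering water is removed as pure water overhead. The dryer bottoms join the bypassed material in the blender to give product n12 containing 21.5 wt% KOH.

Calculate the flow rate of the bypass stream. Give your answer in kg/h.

100.7 kg/h

All 561.2×0.146 = 81.935 kg/h of KOH reaches n12, so n12 = 81.935/0.215 = 381.09 kg/h and vapour = 180.11 kg/h.
The evaporator receives (1−α)·561.2 of feed at 0.854 water and removes 0.458 of that water:
0.458×0.854×(1−α)×561.2 = 180.11
(1−α) = 180.11/219.5 = 0.8205;  α = 0.1795.
Bypass flow = 0.1795×561.2 = 100.73 kg/h.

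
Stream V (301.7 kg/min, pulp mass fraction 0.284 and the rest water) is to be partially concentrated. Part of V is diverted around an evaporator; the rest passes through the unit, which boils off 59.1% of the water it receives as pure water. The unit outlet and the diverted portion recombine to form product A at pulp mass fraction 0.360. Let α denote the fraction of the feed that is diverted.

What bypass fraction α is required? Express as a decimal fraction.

0.501

All 301.7×0.284 = 85.683 kg/min of pulp reaches A, so A = 85.683/0.360 = 238.01 kg/min and vapour = 63.692 kg/min.
The evaporator receives (1−α)·301.7 of feed at 0.716 water and removes 0.591 of that water:
0.591×0.716×(1−α)×301.7 = 63.692
(1−α) = 63.692/127.67 = 0.4989;  α = 0.5011.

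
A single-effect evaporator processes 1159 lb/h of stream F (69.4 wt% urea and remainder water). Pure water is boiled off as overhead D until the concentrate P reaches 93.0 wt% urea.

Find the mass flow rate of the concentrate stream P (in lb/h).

urea is conserved: 1159×0.694 = 804.35 lb/h all reports to the concentrate.
Concentrate = 804.35/(target fraction) = 864.89 lb/h.

864.9 lb/h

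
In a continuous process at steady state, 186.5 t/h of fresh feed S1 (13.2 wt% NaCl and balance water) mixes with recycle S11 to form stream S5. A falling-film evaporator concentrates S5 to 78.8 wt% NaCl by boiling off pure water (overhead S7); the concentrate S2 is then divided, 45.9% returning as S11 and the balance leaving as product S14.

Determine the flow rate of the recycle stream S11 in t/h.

26.51 t/h

Overall NaCl balance (none leaves overhead): NaCl in fresh feed = NaCl in product, i.e. 186.5×0.132 = (1−0.459)·S2·0.788.
S2 = 24.618/(0.788×0.541) = 57.747 t/h.
Recycle S11 = 0.459×57.747 = 26.506 t/h.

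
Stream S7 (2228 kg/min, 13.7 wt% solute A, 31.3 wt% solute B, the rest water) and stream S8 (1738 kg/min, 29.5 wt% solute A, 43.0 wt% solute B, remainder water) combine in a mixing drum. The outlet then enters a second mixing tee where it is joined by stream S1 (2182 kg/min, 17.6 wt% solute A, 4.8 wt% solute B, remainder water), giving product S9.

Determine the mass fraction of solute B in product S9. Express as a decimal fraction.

Overall, product flow = 6148 kg/min.
solute B in = 2228×0.313 + 1738×0.430 + 2182×0.048 = 1549.4 kg/min.
solute B fraction in S9 = 0.252.

0.252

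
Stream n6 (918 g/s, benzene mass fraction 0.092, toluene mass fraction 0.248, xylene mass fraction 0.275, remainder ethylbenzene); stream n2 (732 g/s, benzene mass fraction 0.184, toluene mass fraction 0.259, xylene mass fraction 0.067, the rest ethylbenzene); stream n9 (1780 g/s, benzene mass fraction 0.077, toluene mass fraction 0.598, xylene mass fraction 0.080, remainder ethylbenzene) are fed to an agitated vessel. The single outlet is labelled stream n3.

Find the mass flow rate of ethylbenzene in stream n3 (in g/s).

1148 g/s

ethylbenzene out = ethylbenzene in = 918×0.385 + 732×0.490 + 1780×0.245 = 1148.2 g/s.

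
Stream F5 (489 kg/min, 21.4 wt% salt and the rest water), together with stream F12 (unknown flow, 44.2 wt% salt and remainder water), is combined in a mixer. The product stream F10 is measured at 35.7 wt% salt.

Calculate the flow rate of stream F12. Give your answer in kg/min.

Let F12 be the unknown flow. Total out = 489 + F12.
salt balance: 104.65 + 0.442·F12 = 0.357·(489 + F12)
(0.442 − 0.357)·F12 = 0.357×489 − 104.65 = 69.927
F12 = 69.927 / 0.085 = 822.67 kg/min

822.7 kg/min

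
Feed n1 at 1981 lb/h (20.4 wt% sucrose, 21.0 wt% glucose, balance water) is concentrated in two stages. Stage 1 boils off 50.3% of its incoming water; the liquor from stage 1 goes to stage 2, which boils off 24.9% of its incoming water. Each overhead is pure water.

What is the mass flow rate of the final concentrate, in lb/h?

1253 lb/h

water in feed = 1981×0.586 = 1160.9 lb/h.
After stage 1: water left = (1−0.503)×1160.9 = 576.95; stream total = 1397.1 lb/h.
After stage 2: water left = (1−0.249)×576.95 = 433.29; final concentrate = 1253.4 lb/h.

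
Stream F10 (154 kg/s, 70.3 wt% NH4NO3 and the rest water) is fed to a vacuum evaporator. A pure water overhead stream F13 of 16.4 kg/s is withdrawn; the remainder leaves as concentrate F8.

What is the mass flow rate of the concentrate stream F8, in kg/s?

137.6 kg/s

Concentrate = 154 − 16.4 = 137.6 kg/s.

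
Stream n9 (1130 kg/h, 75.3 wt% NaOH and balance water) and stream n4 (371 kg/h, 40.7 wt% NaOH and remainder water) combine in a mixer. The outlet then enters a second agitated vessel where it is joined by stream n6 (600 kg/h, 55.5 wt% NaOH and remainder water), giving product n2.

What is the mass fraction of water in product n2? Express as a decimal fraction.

0.365

Overall, product flow = 2101 kg/h.
water in = 1130×0.247 + 371×0.593 + 600×0.445 = 766.11 kg/h.
water fraction in n2 = 0.365.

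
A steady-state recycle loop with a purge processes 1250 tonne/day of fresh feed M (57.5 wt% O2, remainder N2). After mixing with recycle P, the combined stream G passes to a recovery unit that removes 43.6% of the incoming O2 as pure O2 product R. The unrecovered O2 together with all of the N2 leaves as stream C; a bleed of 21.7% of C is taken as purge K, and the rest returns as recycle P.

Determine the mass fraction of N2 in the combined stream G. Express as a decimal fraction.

N2 enters only via M and leaves only via the purge: 1250×0.425 = 0.217×(N2 in C), and the recovery unit passes all N2, so N2 in G = N2 in C = 2448.2 tonne/day.
O2 in G: m_A = 1250×0.575 + (1−0.217)·(1−0.436)·m_A, so m_A = 718.75/0.5584 = 1287.2 tonne/day.
G = 1287.2 + 2448.2 = 3735.3 tonne/day.
N2 fraction in G = 2448.2/3735.3 = 0.6554.

0.6554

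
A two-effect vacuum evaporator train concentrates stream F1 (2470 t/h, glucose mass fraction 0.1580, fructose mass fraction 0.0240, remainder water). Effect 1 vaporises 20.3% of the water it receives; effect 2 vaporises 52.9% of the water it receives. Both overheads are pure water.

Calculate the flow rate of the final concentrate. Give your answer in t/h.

water in feed = 2470×0.818 = 2020.5 t/h.
After stage 1: water left = (1−0.203)×2020.5 = 1610.3; stream total = 2059.8 t/h.
After stage 2: water left = (1−0.529)×1610.3 = 758.45; final concentrate = 1208 t/h.

1208 t/h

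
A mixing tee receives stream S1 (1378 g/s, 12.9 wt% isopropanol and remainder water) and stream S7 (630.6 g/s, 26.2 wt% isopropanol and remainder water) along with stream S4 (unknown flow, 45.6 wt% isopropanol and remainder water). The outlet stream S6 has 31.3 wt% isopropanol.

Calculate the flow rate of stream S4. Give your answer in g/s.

1998 g/s

Let S4 be the unknown flow. Total out = 2008.6 + S4.
isopropanol balance: 342.98 + 0.456·S4 = 0.313·(2008.6 + S4)
(0.456 − 0.313)·S4 = 0.313×2008.6 − 342.98 = 285.71
S4 = 285.71 / 0.143 = 1998 g/s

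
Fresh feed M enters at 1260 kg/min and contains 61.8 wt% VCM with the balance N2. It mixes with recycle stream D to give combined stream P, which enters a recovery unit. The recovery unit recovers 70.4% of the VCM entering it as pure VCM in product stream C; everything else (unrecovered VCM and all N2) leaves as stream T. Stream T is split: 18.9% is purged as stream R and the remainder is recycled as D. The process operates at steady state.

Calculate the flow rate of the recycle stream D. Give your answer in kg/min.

2311 kg/min

N2 enters only via M and leaves only via the purge: 1260×0.382 = 0.189×(N2 in T), and the recovery unit passes all N2, so N2 in P = N2 in T = 2546.7 kg/min.
VCM in P: m_A = 1260×0.618 + (1−0.189)·(1−0.704)·m_A, so m_A = 778.68/0.7599 = 1024.7 kg/min.
T = (1−0.704)×1024.7 + 2546.7 = 2850 kg/min.
Recycle D = (1−0.189)×2850 = 2311.3 kg/min.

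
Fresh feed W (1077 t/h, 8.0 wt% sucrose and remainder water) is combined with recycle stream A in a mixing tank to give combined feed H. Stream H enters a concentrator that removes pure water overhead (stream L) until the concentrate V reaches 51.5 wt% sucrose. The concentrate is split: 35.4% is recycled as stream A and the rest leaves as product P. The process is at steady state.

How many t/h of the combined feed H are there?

1169 t/h

Overall sucrose balance (none leaves overhead): sucrose in fresh feed = sucrose in product, i.e. 1077×0.080 = (1−0.354)·V·0.515.
V = 86.16/(0.515×0.646) = 258.98 t/h.
Recycle A = 0.354×258.98 = 91.679 t/h.
Combined feed H = 1077 + 91.679 = 1168.7 t/h.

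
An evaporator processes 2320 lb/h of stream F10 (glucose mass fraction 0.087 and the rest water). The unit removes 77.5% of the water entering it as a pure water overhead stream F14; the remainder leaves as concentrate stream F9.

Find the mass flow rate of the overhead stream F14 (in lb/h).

water entering = 2320×0.913 = 2118.2 lb/h; overhead removed = 0.775×2118.2 = 1641.6 lb/h.

1642 lb/h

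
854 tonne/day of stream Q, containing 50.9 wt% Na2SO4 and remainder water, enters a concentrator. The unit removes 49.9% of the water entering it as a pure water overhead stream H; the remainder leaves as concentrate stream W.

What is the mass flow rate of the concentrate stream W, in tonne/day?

644.8 tonne/day

water entering = 854×0.491 = 419.31 tonne/day; overhead removed = 0.499×419.31 = 209.24 tonne/day.
Concentrate = 854 − 209.24 = 644.76 tonne/day.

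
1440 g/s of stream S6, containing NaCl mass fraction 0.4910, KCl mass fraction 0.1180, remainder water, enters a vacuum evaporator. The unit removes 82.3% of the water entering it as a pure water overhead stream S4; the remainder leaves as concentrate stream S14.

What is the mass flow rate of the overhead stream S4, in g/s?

463.4 g/s

water entering = 1440×0.391 = 563.04 g/s; overhead removed = 0.823×563.04 = 463.38 g/s.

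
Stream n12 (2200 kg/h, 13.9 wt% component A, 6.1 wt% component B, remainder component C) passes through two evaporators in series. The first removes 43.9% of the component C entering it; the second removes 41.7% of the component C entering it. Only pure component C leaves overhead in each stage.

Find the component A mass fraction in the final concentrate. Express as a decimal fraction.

component C in feed = 2200×0.800 = 1760 kg/h.
After stage 1: component C left = (1−0.439)×1760 = 987.36; stream total = 1427.4 kg/h.
After stage 2: component C left = (1−0.417)×987.36 = 575.63; final concentrate = 1015.6 kg/h.
component A fraction = 305.8/1015.6 = 0.3011.

0.3011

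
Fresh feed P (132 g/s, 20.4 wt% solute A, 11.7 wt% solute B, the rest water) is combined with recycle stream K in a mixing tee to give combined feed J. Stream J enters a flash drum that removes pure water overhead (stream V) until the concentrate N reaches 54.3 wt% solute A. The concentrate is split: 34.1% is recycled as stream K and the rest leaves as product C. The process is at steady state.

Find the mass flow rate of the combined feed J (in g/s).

157.7 g/s

Overall solute A balance (none leaves overhead): solute A in fresh feed = solute A in product, i.e. 132×0.204 = (1−0.341)·N·0.543.
N = 26.928/(0.543×0.659) = 75.252 g/s.
Recycle K = 0.341×75.252 = 25.661 g/s.
Combined feed J = 132 + 25.661 = 157.66 g/s.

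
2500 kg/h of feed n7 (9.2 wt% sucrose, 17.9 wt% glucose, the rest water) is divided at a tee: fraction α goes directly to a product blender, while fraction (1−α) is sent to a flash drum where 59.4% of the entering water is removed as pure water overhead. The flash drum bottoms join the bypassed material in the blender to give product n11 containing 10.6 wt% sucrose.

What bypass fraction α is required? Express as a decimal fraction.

All 2500×0.092 = 230 kg/h of sucrose reaches n11, so n11 = 230/0.106 = 2169.8 kg/h and vapour = 330.19 kg/h.
The evaporator receives (1−α)·2500 of feed at 0.729 water and removes 0.594 of that water:
0.594×0.729×(1−α)×2500 = 330.19
(1−α) = 330.19/1082.6 = 0.3050;  α = 0.6950.

0.695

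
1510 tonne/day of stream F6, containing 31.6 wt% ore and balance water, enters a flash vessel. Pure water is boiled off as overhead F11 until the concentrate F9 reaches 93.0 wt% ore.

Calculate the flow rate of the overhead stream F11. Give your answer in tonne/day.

996.9 tonne/day

ore is conserved: 1510×0.316 = 477.16 tonne/day all reports to the concentrate.
Concentrate = 477.16/(target fraction) = 513.08 tonne/day.
Overhead = 1510 − 513.08 = 996.92 tonne/day.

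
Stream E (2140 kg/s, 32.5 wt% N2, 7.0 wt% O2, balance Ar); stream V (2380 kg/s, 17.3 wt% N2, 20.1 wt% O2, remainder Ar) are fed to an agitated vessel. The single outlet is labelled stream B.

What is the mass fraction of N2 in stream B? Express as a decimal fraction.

0.245

Total flow out = 2140 + 2380 = 4520 kg/s.
N2 in = 2140×0.325 + 2380×0.173 = 1107.2 kg/s.
N2 mass fraction in B = 1107.2/4520 = 0.245.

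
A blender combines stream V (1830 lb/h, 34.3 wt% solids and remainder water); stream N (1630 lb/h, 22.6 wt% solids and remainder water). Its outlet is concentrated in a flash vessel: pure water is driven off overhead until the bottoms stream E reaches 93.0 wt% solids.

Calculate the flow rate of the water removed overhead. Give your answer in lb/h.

2389 lb/h

solids entering = 1830×0.343 + 1630×0.226 = 996.07 lb/h.
All solids reports to E, so E = 996.07/0.930 = 1071 lb/h.
Total feed = 3460 lb/h; overhead = 3460 − 1071 = 2389 lb/h.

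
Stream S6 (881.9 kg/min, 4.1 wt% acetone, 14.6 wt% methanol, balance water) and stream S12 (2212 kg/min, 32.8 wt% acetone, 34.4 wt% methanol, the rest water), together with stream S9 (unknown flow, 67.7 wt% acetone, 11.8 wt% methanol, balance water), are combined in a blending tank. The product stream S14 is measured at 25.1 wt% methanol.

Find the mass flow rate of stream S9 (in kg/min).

Let S9 be the unknown flow. Total out = 3093.9 + S9.
methanol balance: 889.69 + 0.118·S9 = 0.251·(3093.9 + S9)
(0.118 − 0.251)·S9 = 0.251×3093.9 − 889.69 = -113.12
S9 = -113.12 / -0.133 = 850.5 kg/min

850.5 kg/min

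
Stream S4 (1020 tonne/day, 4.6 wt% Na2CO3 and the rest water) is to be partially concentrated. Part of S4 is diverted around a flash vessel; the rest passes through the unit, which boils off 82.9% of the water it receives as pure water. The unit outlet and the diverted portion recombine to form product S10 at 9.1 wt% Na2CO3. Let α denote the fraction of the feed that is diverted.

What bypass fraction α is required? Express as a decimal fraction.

0.375

All 1020×0.046 = 46.92 tonne/day of Na2CO3 reaches S10, so S10 = 46.92/0.091 = 515.6 tonne/day and vapour = 504.4 tonne/day.
The evaporator receives (1−α)·1020 of feed at 0.954 water and removes 0.829 of that water:
0.829×0.954×(1−α)×1020 = 504.4
(1−α) = 504.4/806.68 = 0.6253;  α = 0.3747.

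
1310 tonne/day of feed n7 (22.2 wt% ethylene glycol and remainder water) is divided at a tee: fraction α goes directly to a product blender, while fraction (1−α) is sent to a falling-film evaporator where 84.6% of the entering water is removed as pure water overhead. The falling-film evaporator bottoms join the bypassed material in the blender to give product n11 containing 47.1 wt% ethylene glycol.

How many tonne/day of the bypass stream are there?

All 1310×0.222 = 290.82 tonne/day of ethylene glycol reaches n11, so n11 = 290.82/0.471 = 617.45 tonne/day and vapour = 692.55 tonne/day.
The evaporator receives (1−α)·1310 of feed at 0.778 water and removes 0.846 of that water:
0.846×0.778×(1−α)×1310 = 692.55
(1−α) = 692.55/862.23 = 0.8032;  α = 0.1968.
Bypass flow = 0.1968×1310 = 257.8 tonne/day.

257.8 tonne/day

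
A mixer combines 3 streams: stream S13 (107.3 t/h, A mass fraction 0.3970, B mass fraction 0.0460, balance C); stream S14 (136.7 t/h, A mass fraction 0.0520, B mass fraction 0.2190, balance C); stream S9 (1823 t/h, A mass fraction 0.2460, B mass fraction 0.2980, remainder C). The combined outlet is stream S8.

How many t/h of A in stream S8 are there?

A out = A in = 107.3×0.397 + 136.7×0.052 + 1823×0.246 = 498.16 t/h.

498.2 t/h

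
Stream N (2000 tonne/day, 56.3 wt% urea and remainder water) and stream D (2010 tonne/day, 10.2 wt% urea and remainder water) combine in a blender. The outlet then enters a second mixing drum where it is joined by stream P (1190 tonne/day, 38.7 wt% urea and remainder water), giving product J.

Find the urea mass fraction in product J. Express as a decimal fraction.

Overall, product flow = 5200 tonne/day.
urea in = 2000×0.563 + 2010×0.102 + 1190×0.387 = 1791.5 tonne/day.
urea fraction in J = 0.345.

0.345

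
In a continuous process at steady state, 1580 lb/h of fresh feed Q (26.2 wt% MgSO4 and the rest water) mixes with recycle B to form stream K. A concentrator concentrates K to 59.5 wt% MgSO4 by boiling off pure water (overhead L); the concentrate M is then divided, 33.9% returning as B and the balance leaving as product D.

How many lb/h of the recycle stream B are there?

Overall MgSO4 balance (none leaves overhead): MgSO4 in fresh feed = MgSO4 in product, i.e. 1580×0.262 = (1−0.339)·M·0.595.
M = 413.96/(0.595×0.661) = 1052.5 lb/h.
Recycle B = 0.339×1052.5 = 356.81 lb/h.

356.8 lb/h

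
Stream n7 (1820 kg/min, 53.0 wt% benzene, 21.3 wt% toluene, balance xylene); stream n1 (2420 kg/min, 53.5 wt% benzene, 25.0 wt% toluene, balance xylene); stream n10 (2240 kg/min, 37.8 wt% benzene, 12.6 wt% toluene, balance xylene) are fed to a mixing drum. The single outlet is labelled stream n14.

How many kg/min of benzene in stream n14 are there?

3106 kg/min

benzene out = benzene in = 1820×0.530 + 2420×0.535 + 2240×0.378 = 3106 kg/min.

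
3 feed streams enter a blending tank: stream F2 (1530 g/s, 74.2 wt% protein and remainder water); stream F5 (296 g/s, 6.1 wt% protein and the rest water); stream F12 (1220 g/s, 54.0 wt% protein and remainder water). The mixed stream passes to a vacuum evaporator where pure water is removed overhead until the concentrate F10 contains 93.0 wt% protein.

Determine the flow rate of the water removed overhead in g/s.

protein entering = 1530×0.742 + 296×0.061 + 1220×0.540 = 1812.1 g/s.
All protein reports to F10, so F10 = 1812.1/0.930 = 1948.5 g/s.
Total feed = 3046 g/s; overhead = 3046 − 1948.5 = 1097.5 g/s.

1097 g/s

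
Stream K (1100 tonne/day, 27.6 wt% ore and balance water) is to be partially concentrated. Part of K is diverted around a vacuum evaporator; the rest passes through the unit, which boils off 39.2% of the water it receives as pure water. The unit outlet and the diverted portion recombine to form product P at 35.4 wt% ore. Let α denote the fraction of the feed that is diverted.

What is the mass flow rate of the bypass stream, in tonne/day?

All 1100×0.276 = 303.6 tonne/day of ore reaches P, so P = 303.6/0.354 = 857.63 tonne/day and vapour = 242.37 tonne/day.
The evaporator receives (1−α)·1100 of feed at 0.724 water and removes 0.392 of that water:
0.392×0.724×(1−α)×1100 = 242.37
(1−α) = 242.37/312.19 = 0.7764;  α = 0.2236.
Bypass flow = 0.2236×1100 = 246 tonne/day.

246 tonne/day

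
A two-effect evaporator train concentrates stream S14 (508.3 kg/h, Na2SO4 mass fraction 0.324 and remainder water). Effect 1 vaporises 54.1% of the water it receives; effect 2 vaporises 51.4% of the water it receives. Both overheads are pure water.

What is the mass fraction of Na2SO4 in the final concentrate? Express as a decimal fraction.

water in feed = 508.3×0.676 = 343.61 kg/h.
After stage 1: water left = (1−0.541)×343.61 = 157.72; stream total = 322.41 kg/h.
After stage 2: water left = (1−0.514)×157.72 = 76.651; final concentrate = 241.34 kg/h.
Na2SO4 fraction = 164.69/241.34 = 0.682.

0.682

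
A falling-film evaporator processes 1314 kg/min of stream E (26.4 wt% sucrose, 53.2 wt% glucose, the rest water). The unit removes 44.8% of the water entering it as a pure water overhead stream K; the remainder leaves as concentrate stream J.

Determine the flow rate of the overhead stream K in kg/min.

water entering = 1314×0.204 = 268.06 kg/min; overhead removed = 0.448×268.06 = 120.09 kg/min.

120.1 kg/min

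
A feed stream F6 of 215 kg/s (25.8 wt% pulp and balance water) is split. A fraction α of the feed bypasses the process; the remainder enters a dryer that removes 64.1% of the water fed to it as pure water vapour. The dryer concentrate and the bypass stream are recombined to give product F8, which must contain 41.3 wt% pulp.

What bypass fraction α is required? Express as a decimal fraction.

0.211

All 215×0.258 = 55.47 kg/s of pulp reaches F8, so F8 = 55.47/0.413 = 134.31 kg/s and vapour = 80.69 kg/s.
The evaporator receives (1−α)·215 of feed at 0.742 water and removes 0.641 of that water:
0.641×0.742×(1−α)×215 = 80.69
(1−α) = 80.69/102.26 = 0.7891;  α = 0.2109.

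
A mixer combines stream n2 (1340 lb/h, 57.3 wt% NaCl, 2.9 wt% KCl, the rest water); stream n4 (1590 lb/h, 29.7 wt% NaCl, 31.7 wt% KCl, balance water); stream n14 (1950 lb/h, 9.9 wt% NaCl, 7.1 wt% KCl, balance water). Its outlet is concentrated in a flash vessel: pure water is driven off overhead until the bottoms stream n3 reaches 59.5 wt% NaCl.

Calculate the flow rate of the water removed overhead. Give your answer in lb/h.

2471 lb/h

NaCl entering = 1340×0.573 + 1590×0.297 + 1950×0.099 = 1433.1 lb/h.
All NaCl reports to n3, so n3 = 1433.1/0.595 = 2408.6 lb/h.
Total feed = 4880 lb/h; overhead = 4880 − 2408.6 = 2471.4 lb/h.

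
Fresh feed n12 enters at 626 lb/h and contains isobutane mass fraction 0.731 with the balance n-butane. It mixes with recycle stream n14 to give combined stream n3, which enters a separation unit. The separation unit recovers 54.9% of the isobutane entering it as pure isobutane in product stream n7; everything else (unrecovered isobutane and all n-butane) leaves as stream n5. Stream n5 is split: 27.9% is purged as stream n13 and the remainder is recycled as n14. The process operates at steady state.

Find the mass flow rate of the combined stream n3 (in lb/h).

n-butane enters only via n12 and leaves only via the purge: 626×0.269 = 0.279×(n-butane in n5), and the separation unit passes all n-butane, so n-butane in n3 = n-butane in n5 = 603.56 lb/h.
isobutane in n3: m_A = 626×0.731 + (1−0.279)·(1−0.549)·m_A, so m_A = 457.61/0.6748 = 678.11 lb/h.
n3 = 678.11 + 603.56 = 1281.7 lb/h.

1282 lb/h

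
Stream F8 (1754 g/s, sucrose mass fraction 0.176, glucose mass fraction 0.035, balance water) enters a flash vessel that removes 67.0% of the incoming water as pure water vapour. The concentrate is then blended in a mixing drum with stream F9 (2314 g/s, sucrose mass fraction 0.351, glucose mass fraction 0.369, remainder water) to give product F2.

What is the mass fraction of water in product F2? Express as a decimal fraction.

0.352

Vapour removed = 0.670×0.789×1754 = 927.22 g/s; concentrate = 826.78 g/s.
water reaching the mixer = 456.69 (from concentrate) + 2314×0.280 = 1104.6 g/s.
Product flow = 826.78 + 2314 = 3140.8 g/s; water fraction = 0.352.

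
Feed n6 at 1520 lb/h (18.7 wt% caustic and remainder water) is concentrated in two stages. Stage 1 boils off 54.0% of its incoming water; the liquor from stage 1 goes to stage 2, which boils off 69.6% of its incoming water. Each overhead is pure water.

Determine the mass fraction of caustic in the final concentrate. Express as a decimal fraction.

water in feed = 1520×0.813 = 1235.8 lb/h.
After stage 1: water left = (1−0.540)×1235.8 = 568.45; stream total = 852.69 lb/h.
After stage 2: water left = (1−0.696)×568.45 = 172.81; final concentrate = 457.05 lb/h.
caustic fraction = 284.24/457.05 = 0.6219.

0.6219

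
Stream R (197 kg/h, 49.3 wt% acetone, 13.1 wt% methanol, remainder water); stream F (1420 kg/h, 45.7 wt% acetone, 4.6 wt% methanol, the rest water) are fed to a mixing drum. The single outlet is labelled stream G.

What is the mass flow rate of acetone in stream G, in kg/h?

acetone out = acetone in = 197×0.493 + 1420×0.457 = 746.06 kg/h.

746.1 kg/h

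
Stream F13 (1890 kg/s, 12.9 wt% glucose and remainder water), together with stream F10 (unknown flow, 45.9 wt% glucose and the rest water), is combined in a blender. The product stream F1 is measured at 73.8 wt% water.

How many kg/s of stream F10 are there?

1276 kg/s

Let F10 be the unknown flow. Total out = 1890 + F10.
water balance: 1646.2 + 0.541·F10 = 0.738·(1890 + F10)
(0.541 − 0.738)·F10 = 0.738×1890 − 1646.2 = -251.37
F10 = -251.37 / -0.197 = 1276 kg/s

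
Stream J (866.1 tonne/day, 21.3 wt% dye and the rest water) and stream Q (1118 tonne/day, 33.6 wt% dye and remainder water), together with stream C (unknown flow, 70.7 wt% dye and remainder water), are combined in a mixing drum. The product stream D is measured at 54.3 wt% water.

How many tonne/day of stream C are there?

1386 tonne/day

Let C be the unknown flow. Total out = 1984.1 + C.
water balance: 1424 + 0.293·C = 0.543·(1984.1 + C)
(0.293 − 0.543)·C = 0.543×1984.1 − 1424 = -346.61
C = -346.61 / -0.250 = 1386.4 tonne/day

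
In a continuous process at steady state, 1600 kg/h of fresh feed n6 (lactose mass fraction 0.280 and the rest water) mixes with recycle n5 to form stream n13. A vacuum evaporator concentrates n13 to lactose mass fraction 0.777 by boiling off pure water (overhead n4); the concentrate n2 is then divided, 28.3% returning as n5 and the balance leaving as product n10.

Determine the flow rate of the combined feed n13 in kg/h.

Overall lactose balance (none leaves overhead): lactose in fresh feed = lactose in product, i.e. 1600×0.280 = (1−0.283)·n2·0.777.
n2 = 448/(0.777×0.717) = 804.15 kg/h.
Recycle n5 = 0.283×804.15 = 227.57 kg/h.
Combined feed n13 = 1600 + 227.57 = 1827.6 kg/h.

1828 kg/h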